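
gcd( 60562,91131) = 1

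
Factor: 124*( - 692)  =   - 85808 =- 2^4* 31^1*173^1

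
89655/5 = 17931 = 17931.00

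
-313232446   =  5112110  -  318344556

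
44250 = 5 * 8850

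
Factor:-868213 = - 43^1 * 61^1*331^1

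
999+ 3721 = 4720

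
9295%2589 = 1528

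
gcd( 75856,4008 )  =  8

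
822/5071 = 822/5071 = 0.16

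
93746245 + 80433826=174180071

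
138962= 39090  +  99872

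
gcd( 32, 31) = 1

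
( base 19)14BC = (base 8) 20514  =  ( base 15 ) 27d4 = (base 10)8524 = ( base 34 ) 7co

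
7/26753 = 7/26753 = 0.00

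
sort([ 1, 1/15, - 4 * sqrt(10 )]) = [ - 4*sqrt (10), 1/15, 1]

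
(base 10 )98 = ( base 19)53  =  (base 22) 4a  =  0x62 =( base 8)142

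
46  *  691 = 31786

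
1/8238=1/8238 = 0.00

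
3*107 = 321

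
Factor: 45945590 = 2^1*5^1*4594559^1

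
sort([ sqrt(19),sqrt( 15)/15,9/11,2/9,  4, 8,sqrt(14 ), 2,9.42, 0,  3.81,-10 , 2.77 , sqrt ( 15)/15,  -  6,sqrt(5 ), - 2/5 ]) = [ - 10, - 6, - 2/5,  0,2/9,sqrt( 15 ) /15, sqrt ( 15)/15,9/11,2,sqrt(5), 2.77,sqrt( 14),  3.81, 4, sqrt(19), 8 , 9.42]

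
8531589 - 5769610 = 2761979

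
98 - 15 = 83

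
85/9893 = 85/9893 = 0.01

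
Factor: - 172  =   - 2^2*43^1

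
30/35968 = 15/17984 = 0.00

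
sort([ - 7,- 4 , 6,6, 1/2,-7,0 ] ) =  [ - 7,  -  7, - 4,0 , 1/2,6  ,  6 ] 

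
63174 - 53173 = 10001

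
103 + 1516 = 1619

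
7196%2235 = 491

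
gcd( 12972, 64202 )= 94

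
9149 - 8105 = 1044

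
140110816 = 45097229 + 95013587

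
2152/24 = 269/3 = 89.67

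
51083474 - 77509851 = -26426377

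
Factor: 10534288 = 2^4 * 17^1*38729^1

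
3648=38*96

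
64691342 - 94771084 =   -  30079742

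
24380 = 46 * 530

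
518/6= 259/3 = 86.33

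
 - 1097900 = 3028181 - 4126081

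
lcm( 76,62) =2356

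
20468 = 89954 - 69486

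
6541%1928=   757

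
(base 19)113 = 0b101111111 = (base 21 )I5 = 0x17F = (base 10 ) 383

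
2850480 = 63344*45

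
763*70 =53410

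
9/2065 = 9/2065 = 0.00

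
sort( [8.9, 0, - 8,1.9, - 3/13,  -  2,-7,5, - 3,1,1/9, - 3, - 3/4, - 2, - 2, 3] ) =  [ - 8, -7,-3, - 3, - 2, - 2,-2,- 3/4  , - 3/13, 0, 1/9, 1, 1.9,3,5,8.9] 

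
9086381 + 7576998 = 16663379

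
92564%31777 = 29010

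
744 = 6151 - 5407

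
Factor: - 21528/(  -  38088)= 13/23 = 13^1*23^( - 1)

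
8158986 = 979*8334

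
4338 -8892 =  - 4554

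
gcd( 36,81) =9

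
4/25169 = 4/25169  =  0.00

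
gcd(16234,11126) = 2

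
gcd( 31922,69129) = 1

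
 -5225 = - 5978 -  - 753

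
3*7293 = 21879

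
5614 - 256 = 5358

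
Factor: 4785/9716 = 2^( - 2)*3^1*5^1 * 7^( - 1 )*11^1*29^1 *347^( - 1 ) 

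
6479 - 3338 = 3141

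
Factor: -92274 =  - 2^1*3^1*7^1*13^3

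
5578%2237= 1104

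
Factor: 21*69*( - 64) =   -  2^6*3^2*7^1*23^1 = - 92736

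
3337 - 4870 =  - 1533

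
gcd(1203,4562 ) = 1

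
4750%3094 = 1656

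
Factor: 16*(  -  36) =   -  576 = - 2^6 * 3^2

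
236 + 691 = 927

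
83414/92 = 41707/46 = 906.67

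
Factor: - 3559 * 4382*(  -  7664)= 2^5*7^1*313^1*479^1*3559^1 = 119524203232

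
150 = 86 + 64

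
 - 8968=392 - 9360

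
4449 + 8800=13249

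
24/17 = 1 + 7/17 = 1.41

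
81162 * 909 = 73776258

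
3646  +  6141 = 9787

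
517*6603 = 3413751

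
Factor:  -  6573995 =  - 5^1*281^1*4679^1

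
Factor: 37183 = 19^2*103^1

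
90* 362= 32580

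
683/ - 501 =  - 2+319/501 = - 1.36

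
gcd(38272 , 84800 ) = 64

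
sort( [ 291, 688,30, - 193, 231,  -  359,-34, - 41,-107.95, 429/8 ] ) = [ - 359, - 193, -107.95, - 41,- 34, 30, 429/8,231, 291, 688 ]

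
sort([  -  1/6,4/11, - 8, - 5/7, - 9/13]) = [ -8, - 5/7, - 9/13,- 1/6,4/11]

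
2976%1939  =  1037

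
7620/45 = 508/3 = 169.33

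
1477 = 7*211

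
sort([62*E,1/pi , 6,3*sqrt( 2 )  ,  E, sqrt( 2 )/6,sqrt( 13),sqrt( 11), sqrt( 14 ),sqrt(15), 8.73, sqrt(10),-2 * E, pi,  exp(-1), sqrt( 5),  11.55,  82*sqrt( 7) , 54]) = [ - 2*E,  sqrt ( 2 )/6,  1/pi,  exp(  -  1 ), sqrt(5 ), E , pi,sqrt( 10),sqrt( 11),sqrt(13),sqrt( 14),  sqrt(15),  3*sqrt( 2), 6, 8.73,11.55, 54,  62*E,82*sqrt(7) ] 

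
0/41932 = 0 = 0.00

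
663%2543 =663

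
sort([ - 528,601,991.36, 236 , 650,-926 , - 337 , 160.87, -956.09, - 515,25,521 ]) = [ - 956.09, -926, -528, -515, - 337,25,160.87,  236,521, 601,650,  991.36]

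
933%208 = 101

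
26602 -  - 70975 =97577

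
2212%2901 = 2212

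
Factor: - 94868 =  - 2^2*37^1*641^1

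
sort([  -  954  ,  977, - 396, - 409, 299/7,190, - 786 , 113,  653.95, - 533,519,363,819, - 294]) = [ - 954, - 786, - 533, - 409,  -  396, - 294, 299/7,113,190,  363,519,653.95, 819, 977 ] 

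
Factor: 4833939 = 3^1 * 11^1 * 37^2*107^1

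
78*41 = 3198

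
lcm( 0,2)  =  0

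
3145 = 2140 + 1005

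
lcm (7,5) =35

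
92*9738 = 895896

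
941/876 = 941/876 = 1.07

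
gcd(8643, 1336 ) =1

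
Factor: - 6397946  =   - 2^1 * 19^1*  101^1*1667^1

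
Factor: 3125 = 5^5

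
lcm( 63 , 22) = 1386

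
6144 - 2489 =3655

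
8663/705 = 12 + 203/705 = 12.29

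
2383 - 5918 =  - 3535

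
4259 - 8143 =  - 3884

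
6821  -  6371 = 450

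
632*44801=28314232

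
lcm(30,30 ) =30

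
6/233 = 6/233 = 0.03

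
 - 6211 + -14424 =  - 20635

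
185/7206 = 185/7206 = 0.03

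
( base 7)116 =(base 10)62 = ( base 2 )111110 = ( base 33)1t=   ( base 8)76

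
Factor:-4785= - 3^1*5^1*11^1*29^1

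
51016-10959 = 40057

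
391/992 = 391/992= 0.39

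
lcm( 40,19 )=760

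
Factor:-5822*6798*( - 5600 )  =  221636553600  =  2^7*3^1*5^2*7^1*11^1* 41^1*71^1*103^1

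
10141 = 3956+6185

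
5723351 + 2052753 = 7776104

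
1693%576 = 541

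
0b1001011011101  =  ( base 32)4mt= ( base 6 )34205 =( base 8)11335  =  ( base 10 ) 4829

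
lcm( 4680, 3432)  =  51480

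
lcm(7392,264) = 7392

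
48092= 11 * 4372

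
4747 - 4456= 291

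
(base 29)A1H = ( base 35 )6vl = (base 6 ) 103052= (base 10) 8456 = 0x2108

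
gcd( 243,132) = 3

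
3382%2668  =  714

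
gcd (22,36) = 2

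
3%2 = 1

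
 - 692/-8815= 692/8815 = 0.08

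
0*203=0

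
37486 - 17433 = 20053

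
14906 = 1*14906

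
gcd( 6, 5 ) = 1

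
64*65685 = 4203840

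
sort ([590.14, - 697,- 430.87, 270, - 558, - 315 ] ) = [ - 697, - 558, - 430.87, - 315, 270,590.14 ]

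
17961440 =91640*196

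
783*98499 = 77124717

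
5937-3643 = 2294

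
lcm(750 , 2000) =6000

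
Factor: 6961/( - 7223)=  - 31^( - 1)*233^( - 1) * 6961^1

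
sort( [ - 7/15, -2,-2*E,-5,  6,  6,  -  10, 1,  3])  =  [ - 10, - 2*E, - 5, - 2, - 7/15, 1,3 , 6,6]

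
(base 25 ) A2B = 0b1100010100111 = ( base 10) 6311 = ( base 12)379B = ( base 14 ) 242b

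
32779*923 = 30255017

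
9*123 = 1107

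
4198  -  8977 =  - 4779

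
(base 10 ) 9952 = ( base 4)2123200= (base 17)2077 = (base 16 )26E0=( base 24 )h6g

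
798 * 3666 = 2925468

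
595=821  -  226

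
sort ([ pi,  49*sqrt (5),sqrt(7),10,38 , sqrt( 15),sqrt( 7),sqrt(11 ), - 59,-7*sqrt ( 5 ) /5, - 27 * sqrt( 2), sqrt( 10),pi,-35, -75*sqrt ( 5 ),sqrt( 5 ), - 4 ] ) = [- 75*sqrt(5), - 59,-27*sqrt( 2), - 35, - 4, - 7*sqrt(5 )/5,sqrt( 5 ),sqrt (7 ), sqrt(7),pi,pi,sqrt(10 ),sqrt( 11 ) , sqrt (15 ), 10,38, 49 * sqrt( 5 )]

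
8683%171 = 133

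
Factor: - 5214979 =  - 7^1*11^2*47^1*131^1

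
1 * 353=353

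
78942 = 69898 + 9044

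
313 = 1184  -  871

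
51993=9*5777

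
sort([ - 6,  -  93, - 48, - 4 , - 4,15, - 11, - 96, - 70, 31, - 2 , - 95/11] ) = [ - 96,-93, - 70, - 48, - 11, - 95/11, - 6, - 4, - 4, - 2, 15,31 ]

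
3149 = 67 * 47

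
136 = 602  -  466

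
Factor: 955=5^1 * 191^1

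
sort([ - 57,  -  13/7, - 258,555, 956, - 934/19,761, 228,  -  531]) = [-531,-258, - 57,-934/19, - 13/7,228, 555,  761, 956]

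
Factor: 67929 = 3^1*22643^1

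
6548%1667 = 1547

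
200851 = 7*28693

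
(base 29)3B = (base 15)68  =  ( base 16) 62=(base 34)2U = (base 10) 98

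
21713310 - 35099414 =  - 13386104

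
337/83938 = 337/83938 = 0.00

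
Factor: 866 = 2^1*433^1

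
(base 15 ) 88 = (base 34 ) 3Q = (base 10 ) 128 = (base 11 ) 107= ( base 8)200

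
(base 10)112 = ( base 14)80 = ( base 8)160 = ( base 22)52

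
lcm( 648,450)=16200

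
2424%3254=2424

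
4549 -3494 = 1055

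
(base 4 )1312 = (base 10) 118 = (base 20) 5I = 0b1110110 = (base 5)433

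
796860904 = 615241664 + 181619240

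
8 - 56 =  - 48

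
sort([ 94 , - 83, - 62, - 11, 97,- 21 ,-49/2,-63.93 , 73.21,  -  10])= [ - 83, - 63.93,  -  62, - 49/2, - 21, - 11, - 10, 73.21, 94, 97]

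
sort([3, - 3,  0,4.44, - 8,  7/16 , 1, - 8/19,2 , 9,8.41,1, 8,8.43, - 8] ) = [ - 8, - 8, - 3, - 8/19,0,7/16,1,1,2 , 3,4.44,8,8.41, 8.43,9 ] 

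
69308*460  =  31881680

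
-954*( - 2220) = 2117880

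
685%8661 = 685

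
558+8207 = 8765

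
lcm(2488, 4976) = 4976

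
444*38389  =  17044716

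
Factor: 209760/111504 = 2^1*5^1*19^1*101^( - 1) = 190/101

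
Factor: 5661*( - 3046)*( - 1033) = 17812438398 = 2^1*3^2 * 17^1*37^1*1033^1*1523^1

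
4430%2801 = 1629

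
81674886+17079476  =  98754362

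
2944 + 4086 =7030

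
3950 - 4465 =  - 515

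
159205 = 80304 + 78901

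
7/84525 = 1/12075 = 0.00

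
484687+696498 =1181185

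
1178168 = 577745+600423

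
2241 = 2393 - 152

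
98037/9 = 10893=10893.00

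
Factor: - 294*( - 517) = 2^1*3^1*7^2*11^1*47^1= 151998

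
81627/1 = 81627 = 81627.00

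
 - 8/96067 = -1+96059/96067=- 0.00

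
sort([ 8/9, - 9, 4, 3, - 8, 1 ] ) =[ - 9, - 8, 8/9,1, 3,  4 ] 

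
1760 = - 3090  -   - 4850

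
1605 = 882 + 723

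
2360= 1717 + 643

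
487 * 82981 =40411747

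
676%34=30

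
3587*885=3174495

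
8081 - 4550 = 3531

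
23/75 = 23/75 = 0.31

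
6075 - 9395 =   -  3320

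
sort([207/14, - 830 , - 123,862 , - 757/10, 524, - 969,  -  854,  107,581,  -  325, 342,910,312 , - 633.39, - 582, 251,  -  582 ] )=[ - 969 ,- 854, - 830, - 633.39 ,-582 ,- 582 ,  -  325,-123 ,- 757/10, 207/14, 107, 251 , 312,  342,524,581  ,  862, 910]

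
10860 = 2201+8659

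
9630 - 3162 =6468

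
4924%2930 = 1994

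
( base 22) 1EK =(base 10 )812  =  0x32c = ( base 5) 11222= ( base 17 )2DD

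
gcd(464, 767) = 1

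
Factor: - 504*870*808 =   -  354291840 = - 2^7*3^3*5^1*7^1*29^1* 101^1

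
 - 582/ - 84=6 + 13/14 = 6.93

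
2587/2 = 1293 + 1/2 = 1293.50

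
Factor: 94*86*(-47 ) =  -2^2*43^1*47^2 =- 379948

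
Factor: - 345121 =- 7^1*47^1*1049^1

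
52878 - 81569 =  - 28691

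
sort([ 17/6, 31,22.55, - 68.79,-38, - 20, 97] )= [ - 68.79, - 38 ,-20,17/6,  22.55, 31,97] 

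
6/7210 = 3/3605 = 0.00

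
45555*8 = 364440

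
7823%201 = 185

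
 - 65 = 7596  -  7661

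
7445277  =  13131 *567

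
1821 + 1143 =2964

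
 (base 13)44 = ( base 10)56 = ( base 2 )111000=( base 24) 28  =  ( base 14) 40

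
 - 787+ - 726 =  - 1513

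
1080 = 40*27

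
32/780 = 8/195 = 0.04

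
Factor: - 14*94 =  - 2^2*7^1*47^1 = - 1316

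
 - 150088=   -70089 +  - 79999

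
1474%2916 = 1474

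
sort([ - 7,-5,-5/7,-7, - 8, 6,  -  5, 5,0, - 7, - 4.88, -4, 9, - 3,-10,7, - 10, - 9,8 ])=[ - 10, - 10, - 9, - 8, - 7, - 7,-7, - 5, - 5, - 4.88,  -  4, - 3, - 5/7, 0, 5 , 6,7, 8, 9]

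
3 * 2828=8484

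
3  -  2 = 1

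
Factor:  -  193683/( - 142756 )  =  2^( - 2)*3^1*7^1*23^1*89^( - 1)= 483/356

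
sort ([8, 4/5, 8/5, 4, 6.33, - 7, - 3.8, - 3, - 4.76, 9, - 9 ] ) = [ - 9, - 7,-4.76, - 3.8, - 3, 4/5, 8/5, 4,6.33,8, 9]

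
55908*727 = 40645116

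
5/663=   5/663 =0.01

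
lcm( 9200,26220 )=524400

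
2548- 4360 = - 1812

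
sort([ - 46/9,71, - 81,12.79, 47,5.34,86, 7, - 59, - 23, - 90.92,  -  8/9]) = [ -90.92,-81,-59, - 23,-46/9,-8/9,5.34,  7 , 12.79, 47, 71,  86 ] 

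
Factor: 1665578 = 2^1 *19^1*53^1 * 827^1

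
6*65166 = 390996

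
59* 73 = 4307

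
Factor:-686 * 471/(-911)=2^1*3^1*7^3 * 157^1*911^( - 1)= 323106/911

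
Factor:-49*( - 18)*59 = 52038 = 2^1*3^2*7^2 *59^1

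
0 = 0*905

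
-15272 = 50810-66082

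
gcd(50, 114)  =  2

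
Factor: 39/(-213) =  - 13^1 * 71^(-1)=-13/71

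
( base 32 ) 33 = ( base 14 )71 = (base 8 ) 143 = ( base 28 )3f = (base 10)99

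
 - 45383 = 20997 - 66380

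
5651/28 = 201 + 23/28=   201.82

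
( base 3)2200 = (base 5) 242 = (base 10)72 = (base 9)80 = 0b1001000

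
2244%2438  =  2244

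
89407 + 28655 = 118062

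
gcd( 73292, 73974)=2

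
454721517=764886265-310164748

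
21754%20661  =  1093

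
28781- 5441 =23340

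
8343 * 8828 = 73652004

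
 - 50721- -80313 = 29592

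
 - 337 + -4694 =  - 5031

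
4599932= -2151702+6751634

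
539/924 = 7/12=0.58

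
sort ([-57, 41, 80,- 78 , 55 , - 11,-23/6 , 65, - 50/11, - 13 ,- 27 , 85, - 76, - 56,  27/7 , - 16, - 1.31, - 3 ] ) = [ - 78 ,  -  76, - 57, - 56,-27,  -  16, - 13 , - 11, - 50/11 ,  -  23/6 , - 3,  -  1.31,27/7, 41, 55, 65, 80, 85 ] 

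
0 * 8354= 0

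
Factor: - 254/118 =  - 127/59 = - 59^( - 1)*127^1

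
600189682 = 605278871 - 5089189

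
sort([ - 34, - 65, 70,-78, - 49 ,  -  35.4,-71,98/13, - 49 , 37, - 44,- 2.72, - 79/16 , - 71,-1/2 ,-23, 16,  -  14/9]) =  [-78 ,-71,-71, - 65, - 49,  -  49,- 44, - 35.4 , - 34, - 23,-79/16, - 2.72,-14/9,-1/2, 98/13,16, 37, 70 ]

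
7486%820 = 106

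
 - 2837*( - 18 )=51066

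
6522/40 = 3261/20 = 163.05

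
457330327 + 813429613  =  1270759940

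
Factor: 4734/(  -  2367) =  -2^1 = -2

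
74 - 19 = 55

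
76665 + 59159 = 135824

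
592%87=70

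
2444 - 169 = 2275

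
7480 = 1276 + 6204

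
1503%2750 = 1503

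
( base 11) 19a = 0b11100110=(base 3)22112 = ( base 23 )A0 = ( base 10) 230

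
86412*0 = 0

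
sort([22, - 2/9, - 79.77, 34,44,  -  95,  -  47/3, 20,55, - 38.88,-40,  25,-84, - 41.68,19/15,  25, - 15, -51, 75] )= [ -95, - 84, - 79.77,-51, - 41.68,  -  40, - 38.88,  -  47/3, - 15 ,-2/9, 19/15, 20,  22, 25,25, 34, 44,  55,75] 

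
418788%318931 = 99857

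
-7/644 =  - 1/92 = - 0.01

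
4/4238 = 2/2119 = 0.00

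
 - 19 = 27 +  - 46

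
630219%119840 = 31019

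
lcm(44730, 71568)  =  357840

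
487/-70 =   -  487/70 = - 6.96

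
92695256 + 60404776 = 153100032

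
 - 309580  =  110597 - 420177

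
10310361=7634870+2675491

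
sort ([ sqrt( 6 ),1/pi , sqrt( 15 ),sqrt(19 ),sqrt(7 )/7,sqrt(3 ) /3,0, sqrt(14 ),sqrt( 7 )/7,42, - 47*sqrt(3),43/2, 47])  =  [-47*sqrt(3 ),0,1/pi,sqrt(7)/7,sqrt(7)/7,sqrt(3 ) /3,sqrt( 6 ),  sqrt(14 ),sqrt (15 ),sqrt( 19),43/2,42,  47 ]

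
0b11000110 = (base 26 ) 7G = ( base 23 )8e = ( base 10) 198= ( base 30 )6I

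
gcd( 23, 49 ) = 1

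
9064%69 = 25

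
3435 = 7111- 3676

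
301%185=116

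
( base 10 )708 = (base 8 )1304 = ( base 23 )17I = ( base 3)222020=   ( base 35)k8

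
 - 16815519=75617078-92432597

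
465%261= 204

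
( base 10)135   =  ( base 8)207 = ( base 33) 43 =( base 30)4f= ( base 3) 12000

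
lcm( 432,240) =2160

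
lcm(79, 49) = 3871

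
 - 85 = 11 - 96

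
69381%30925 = 7531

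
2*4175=8350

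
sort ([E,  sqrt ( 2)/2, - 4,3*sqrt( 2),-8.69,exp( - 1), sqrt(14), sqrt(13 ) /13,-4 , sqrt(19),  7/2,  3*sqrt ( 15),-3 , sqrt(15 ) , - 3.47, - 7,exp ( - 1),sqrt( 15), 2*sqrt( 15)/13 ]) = [ - 8.69, - 7,-4,  -  4, - 3.47, - 3, sqrt(13)/13 , exp ( - 1) , exp(  -  1) , 2*sqrt( 15)/13,sqrt( 2) /2,  E, 7/2, sqrt ( 14) , sqrt( 15), sqrt ( 15), 3*sqrt( 2 ), sqrt( 19) , 3*sqrt( 15 )]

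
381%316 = 65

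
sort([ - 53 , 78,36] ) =[-53, 36,78]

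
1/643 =1/643= 0.00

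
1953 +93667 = 95620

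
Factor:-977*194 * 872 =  - 165277136  =  -2^4*97^1*  109^1*977^1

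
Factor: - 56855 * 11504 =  - 654059920=- 2^4*5^1*83^1*137^1 * 719^1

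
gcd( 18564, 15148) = 28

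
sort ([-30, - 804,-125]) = [- 804,-125, - 30]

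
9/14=9/14 = 0.64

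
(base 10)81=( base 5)311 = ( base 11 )74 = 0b1010001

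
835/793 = 835/793 = 1.05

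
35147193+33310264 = 68457457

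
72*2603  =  187416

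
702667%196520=113107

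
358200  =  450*796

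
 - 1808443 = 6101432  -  7909875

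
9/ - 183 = -3/61 = -0.05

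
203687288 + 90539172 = 294226460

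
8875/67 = 132 + 31/67 = 132.46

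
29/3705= 29/3705=0.01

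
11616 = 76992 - 65376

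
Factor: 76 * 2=2^3*19^1 = 152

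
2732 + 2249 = 4981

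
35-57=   -22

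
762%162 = 114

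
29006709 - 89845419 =- 60838710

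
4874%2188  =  498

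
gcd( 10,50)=10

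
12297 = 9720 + 2577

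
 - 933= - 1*933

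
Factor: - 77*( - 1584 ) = 2^4* 3^2*7^1 * 11^2 = 121968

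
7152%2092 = 876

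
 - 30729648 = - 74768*411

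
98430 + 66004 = 164434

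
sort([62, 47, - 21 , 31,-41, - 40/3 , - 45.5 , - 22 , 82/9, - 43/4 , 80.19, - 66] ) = [ - 66, - 45.5 , - 41, - 22, - 21, - 40/3, - 43/4, 82/9, 31 , 47,62, 80.19 ] 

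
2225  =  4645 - 2420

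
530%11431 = 530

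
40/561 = 40/561 = 0.07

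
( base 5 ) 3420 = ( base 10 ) 485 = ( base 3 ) 122222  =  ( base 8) 745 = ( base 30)G5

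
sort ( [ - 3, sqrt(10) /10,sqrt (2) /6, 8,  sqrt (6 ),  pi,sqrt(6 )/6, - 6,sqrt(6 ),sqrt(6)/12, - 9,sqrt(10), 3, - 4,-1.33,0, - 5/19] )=[ - 9 , - 6,  -  4, - 3, - 1.33, - 5/19 , 0,sqrt(6 ) /12, sqrt(2)/6, sqrt(10 )/10,sqrt(6)/6,sqrt(6),sqrt(6 ),3, pi,sqrt(10 ),  8] 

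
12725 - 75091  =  -62366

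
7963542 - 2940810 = 5022732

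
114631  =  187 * 613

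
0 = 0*94621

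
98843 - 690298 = -591455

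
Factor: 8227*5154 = 2^1*3^1 *19^1*433^1 * 859^1 = 42401958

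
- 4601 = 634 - 5235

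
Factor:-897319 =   -  897319^1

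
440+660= 1100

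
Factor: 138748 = 2^2*34687^1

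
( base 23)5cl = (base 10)2942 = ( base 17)A31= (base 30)382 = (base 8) 5576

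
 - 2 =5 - 7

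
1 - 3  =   - 2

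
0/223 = 0 =0.00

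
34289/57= 601 + 32/57 = 601.56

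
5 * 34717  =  173585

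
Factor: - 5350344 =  - 2^3*3^1 *222931^1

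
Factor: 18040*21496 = 2^6 * 5^1 *11^1 * 41^1*2687^1 = 387787840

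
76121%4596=2585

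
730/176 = 4 + 13/88 = 4.15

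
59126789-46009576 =13117213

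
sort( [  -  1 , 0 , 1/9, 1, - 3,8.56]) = [ - 3, -1, 0,1/9, 1 , 8.56] 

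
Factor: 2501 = 41^1*61^1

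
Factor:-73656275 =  - 5^2*7^1*11^1*83^1 * 461^1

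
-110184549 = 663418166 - 773602715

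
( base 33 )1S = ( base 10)61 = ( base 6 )141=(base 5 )221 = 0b111101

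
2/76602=1/38301=0.00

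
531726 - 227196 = 304530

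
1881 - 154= 1727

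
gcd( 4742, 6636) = 2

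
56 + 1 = 57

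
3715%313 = 272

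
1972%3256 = 1972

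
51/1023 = 17/341 =0.05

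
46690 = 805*58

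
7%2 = 1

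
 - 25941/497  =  -25941/497 =- 52.20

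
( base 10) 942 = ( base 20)272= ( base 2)1110101110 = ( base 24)1F6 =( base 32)TE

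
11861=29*409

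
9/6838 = 9/6838  =  0.00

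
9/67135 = 9/67135= 0.00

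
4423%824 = 303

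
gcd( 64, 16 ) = 16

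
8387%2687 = 326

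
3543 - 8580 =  - 5037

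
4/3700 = 1/925 = 0.00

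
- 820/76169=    - 1  +  75349/76169 = - 0.01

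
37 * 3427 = 126799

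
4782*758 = 3624756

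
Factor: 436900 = 2^2*5^2*17^1*257^1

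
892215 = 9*99135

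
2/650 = 1/325 = 0.00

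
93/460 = 93/460 =0.20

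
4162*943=3924766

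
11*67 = 737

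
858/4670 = 429/2335 = 0.18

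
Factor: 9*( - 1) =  - 9 = - 3^2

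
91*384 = 34944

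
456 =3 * 152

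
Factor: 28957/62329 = 23^1 * 157^ ( - 1 )*397^(- 1 )*1259^1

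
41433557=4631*8947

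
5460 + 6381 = 11841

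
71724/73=71724/73 = 982.52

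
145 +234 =379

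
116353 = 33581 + 82772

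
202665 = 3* 67555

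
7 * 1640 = 11480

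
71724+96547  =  168271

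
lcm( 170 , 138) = 11730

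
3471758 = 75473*46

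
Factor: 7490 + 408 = 7898 = 2^1*11^1*359^1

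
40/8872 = 5/1109=0.00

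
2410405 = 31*77755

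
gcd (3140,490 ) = 10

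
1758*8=14064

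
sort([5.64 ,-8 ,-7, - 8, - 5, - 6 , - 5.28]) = [ - 8, - 8,  -  7 , - 6, - 5.28, - 5,5.64]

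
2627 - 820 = 1807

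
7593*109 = 827637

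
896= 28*32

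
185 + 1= 186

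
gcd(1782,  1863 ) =81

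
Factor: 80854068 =2^2 * 3^1*6737839^1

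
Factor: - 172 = -2^2*43^1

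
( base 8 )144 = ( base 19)55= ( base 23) 48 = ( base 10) 100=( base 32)34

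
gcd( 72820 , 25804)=4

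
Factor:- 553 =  - 7^1 * 79^1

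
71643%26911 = 17821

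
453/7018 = 453/7018  =  0.06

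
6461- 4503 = 1958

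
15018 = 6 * 2503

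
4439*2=8878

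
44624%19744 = 5136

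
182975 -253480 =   -  70505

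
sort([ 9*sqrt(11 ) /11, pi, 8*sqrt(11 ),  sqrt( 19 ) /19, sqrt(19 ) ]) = [ sqrt( 19 ) /19 , 9*sqrt( 11)/11, pi,sqrt(19 ),  8*sqrt ( 11 ) ]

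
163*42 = 6846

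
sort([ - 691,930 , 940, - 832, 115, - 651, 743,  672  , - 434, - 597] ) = [ - 832, - 691, - 651,-597, - 434,115, 672,743,930, 940]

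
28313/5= 28313/5 = 5662.60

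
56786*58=3293588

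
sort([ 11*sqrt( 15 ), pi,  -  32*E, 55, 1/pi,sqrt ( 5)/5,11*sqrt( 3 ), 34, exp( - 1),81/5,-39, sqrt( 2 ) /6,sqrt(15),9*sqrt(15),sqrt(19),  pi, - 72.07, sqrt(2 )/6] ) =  [  -  32*E, - 72.07,-39,sqrt( 2 ) /6 , sqrt(2)/6, 1/pi, exp (- 1), sqrt( 5) /5, pi, pi,sqrt( 15 ), sqrt(19), 81/5, 11*sqrt ( 3), 34, 9*sqrt(15), 11*sqrt(15),55] 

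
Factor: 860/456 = 2^(-1)*3^(  -  1)*5^1 * 19^(- 1)*43^1 = 215/114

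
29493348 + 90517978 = 120011326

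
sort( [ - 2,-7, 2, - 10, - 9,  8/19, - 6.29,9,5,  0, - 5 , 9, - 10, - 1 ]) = [ - 10,-10, - 9, - 7, - 6.29, - 5, - 2, - 1, 0,  8/19,  2,5, 9,9]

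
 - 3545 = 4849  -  8394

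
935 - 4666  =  -3731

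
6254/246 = 25 + 52/123 = 25.42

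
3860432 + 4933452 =8793884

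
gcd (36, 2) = 2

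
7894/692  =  3947/346 = 11.41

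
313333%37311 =14845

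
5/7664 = 5/7664 = 0.00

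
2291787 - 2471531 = - 179744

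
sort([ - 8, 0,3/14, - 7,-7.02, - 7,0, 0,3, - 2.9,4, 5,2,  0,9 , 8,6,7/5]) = [ - 8, - 7.02,  -  7, - 7, - 2.9, 0,0,0,  0 , 3/14,  7/5,2, 3,4,5,6, 8,9 ]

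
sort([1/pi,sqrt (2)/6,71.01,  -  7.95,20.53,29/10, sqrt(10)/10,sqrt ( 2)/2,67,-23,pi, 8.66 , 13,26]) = [ - 23, - 7.95, sqrt(2)/6 , sqrt(10 ) /10,1/pi,  sqrt (2)/2  ,  29/10,  pi,8.66,13, 20.53,  26,67,  71.01]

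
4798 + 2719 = 7517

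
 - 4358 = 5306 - 9664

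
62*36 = 2232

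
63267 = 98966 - 35699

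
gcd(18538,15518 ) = 2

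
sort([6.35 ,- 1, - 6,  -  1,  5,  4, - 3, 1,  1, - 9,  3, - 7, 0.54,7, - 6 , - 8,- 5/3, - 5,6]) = [ - 9,-8,  -  7, - 6,  -  6, - 5, - 3, - 5/3,- 1, - 1,  0.54,1, 1, 3,4,5, 6,6.35, 7 ] 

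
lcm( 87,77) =6699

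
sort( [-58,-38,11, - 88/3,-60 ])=[ - 60,-58, - 38, - 88/3, 11 ] 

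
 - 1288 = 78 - 1366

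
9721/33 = 9721/33 = 294.58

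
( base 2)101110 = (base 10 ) 46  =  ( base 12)3A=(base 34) 1c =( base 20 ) 26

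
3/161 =3/161 = 0.02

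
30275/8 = 30275/8 = 3784.38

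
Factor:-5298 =-2^1*3^1*883^1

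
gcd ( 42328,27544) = 88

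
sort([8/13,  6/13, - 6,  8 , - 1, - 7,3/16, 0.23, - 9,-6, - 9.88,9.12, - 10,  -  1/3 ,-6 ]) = [ - 10, - 9.88, - 9, - 7, - 6, - 6, - 6, - 1, - 1/3, 3/16,0.23,6/13, 8/13,8, 9.12]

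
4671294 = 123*37978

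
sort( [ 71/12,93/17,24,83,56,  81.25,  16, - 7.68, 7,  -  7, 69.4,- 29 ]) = [-29 ,-7.68, - 7,93/17, 71/12,  7, 16, 24, 56, 69.4, 81.25, 83 ]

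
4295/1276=4295/1276 = 3.37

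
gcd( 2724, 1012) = 4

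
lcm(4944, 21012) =84048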